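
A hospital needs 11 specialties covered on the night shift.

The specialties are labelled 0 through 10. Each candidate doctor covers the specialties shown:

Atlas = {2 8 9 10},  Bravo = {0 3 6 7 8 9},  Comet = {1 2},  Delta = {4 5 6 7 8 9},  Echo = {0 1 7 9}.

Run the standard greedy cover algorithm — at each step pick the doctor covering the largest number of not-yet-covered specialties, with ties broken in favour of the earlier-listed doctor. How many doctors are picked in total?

Greedy: pick Bravo (covers 6 new) → pick Atlas (covers 2 new) → pick Delta (covers 2 new) → pick Comet (covers 1 new). Total picks: 4.

4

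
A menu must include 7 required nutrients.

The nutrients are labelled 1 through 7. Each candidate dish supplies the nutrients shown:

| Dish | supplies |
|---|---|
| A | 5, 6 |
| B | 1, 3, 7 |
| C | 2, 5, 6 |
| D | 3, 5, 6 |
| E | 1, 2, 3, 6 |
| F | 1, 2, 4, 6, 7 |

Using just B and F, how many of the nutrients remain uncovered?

1

Union of B, F = {1, 2, 3, 4, 6, 7}.
Not covered: 5 — 1 nutrient.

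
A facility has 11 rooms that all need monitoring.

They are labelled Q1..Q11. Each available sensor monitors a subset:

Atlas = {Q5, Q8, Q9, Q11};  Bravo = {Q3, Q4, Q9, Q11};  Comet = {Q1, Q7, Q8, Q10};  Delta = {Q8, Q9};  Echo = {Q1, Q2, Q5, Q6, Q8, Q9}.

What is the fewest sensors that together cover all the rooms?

Bravo and Comet and Echo together: Bravo ∪ Comet ∪ Echo = {Q1, Q2, Q3, Q4, Q5, Q6, Q7, Q8, Q9, Q10, Q11} — every room is covered.
Only Echo contains Q2, so Echo is forced; the remaining 5 rooms need at least 2 more sensors (each remaining sensor adds at most 3) — so at least 3 sensors are needed, and 3 is optimal.

3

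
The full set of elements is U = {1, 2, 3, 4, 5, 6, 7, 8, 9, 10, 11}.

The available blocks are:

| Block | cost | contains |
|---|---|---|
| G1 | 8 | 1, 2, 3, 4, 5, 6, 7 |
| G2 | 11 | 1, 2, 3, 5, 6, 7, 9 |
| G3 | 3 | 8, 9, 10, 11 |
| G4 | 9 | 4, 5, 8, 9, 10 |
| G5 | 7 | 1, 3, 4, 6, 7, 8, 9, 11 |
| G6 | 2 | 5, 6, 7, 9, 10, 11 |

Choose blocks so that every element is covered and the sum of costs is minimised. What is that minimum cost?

G1, G3 together cover every element (G1 ∪ G3 = {1, 2, 3, 4, 5, 6, 7, 8, 9, 10, 11}); total cost 8 + 3 = 11.
The greedy pick G6, G5, G1 costs 17; no covering selection beats 11.

11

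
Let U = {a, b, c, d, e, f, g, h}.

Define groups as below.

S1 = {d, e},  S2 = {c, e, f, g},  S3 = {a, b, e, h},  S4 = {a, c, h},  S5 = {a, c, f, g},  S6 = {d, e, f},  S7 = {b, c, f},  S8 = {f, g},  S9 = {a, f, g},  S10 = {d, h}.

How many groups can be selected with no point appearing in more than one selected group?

S1, S4, S8 are pairwise disjoint (S1={d,e}; S4={a,c,h}; S8={f,g}).
Every remaining group overlaps one of these, and no 4 of the listed groups are pairwise disjoint, so 3 is the maximum.

3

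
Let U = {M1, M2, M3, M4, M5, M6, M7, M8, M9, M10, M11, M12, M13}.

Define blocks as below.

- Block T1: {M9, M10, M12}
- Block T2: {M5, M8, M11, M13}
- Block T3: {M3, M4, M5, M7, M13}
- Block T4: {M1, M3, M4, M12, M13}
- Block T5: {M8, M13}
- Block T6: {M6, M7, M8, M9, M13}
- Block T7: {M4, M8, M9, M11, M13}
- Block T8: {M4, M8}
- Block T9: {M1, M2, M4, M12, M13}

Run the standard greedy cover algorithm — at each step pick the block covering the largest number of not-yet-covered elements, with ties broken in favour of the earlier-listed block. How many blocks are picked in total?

Greedy: pick T3 (covers 5 new) → pick T1 (covers 3 new) → pick T2 (covers 2 new) → pick T9 (covers 2 new) → pick T6 (covers 1 new). Total picks: 5.

5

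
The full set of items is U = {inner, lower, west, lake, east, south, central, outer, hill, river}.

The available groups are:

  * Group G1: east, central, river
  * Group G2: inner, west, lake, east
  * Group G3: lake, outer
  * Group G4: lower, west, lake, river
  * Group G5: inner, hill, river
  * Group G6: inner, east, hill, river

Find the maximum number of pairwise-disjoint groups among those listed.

2

G1, G3 are pairwise disjoint (G1={east,central,river}; G3={lake,outer}).
Every remaining group overlaps one of these, and no 3 of the listed groups are pairwise disjoint, so 2 is the maximum.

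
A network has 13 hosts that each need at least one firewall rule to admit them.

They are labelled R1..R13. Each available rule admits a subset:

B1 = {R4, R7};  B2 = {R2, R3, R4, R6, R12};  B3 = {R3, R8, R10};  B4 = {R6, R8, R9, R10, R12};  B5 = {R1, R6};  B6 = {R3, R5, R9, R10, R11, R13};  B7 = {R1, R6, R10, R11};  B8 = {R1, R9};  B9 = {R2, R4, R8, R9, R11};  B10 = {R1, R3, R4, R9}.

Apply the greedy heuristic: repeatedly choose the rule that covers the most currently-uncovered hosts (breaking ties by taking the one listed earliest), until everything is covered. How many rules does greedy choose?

Greedy: pick B6 (covers 6 new) → pick B2 (covers 4 new) → pick B1 (covers 1 new) → pick B3 (covers 1 new) → pick B5 (covers 1 new). Total picks: 5.

5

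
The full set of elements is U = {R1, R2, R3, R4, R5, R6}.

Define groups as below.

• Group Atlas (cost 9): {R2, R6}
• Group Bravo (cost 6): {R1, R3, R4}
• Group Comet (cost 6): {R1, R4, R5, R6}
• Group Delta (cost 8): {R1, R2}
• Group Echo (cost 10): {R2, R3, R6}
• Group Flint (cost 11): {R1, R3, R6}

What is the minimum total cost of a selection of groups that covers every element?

16

Comet, Echo together cover every element (Comet ∪ Echo = {R1, R2, R3, R4, R5, R6}); total cost 6 + 10 = 16.
No covering selection has total cost below 16.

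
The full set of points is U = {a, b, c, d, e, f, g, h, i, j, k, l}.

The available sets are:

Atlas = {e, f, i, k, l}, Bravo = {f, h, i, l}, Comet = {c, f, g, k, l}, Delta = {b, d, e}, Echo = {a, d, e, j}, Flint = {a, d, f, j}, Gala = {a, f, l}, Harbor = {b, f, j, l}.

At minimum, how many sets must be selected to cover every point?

Bravo, Comet, Delta, and Echo cover everything between them: the union {a, b, c, d, e, f, g, h, i, j, k, l} is all of U.
No 3 of the 8 sets cover everything (all 56 combinations miss at least one point), so 4 is optimal.

4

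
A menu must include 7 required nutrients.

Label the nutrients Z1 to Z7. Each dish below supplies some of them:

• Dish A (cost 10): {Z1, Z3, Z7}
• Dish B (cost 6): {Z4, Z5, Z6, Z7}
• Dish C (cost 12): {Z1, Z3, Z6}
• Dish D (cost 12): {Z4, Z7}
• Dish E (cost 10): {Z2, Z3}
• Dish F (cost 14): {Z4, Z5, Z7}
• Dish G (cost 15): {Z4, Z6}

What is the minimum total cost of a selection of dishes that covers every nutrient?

26

A, B, E together cover every nutrient (A ∪ B ∪ E = {Z1, Z2, Z3, Z4, Z5, Z6, Z7}); total cost 10 + 6 + 10 = 26.
No covering selection has total cost below 26.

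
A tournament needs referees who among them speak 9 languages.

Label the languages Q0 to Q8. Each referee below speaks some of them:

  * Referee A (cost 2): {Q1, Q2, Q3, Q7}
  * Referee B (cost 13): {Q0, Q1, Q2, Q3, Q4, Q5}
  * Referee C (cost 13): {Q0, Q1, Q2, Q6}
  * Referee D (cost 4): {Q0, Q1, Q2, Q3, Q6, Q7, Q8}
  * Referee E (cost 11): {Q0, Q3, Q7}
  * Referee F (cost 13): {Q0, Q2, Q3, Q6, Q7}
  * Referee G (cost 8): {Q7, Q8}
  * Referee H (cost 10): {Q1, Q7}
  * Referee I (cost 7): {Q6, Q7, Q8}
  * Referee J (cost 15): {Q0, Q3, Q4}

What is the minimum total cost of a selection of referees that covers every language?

17

B, D together cover every language (B ∪ D = {Q0, Q1, Q2, Q3, Q4, Q5, Q6, Q7, Q8}); total cost 13 + 4 = 17.
The greedy pick A, D, B costs 19; no covering selection beats 17.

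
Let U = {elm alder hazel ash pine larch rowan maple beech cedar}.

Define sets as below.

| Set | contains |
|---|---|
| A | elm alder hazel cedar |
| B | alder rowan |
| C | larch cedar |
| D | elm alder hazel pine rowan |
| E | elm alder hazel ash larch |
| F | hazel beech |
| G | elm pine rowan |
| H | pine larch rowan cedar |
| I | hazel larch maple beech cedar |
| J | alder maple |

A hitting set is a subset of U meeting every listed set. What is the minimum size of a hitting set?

4

T = {hazel, rowan, maple, cedar} meets every set (each contains at least one member of T), and |T| = 4.
The sets C, F, G, J are pairwise disjoint, so any hitting set needs a separate item for each — at least 4. Hence 4 is optimal.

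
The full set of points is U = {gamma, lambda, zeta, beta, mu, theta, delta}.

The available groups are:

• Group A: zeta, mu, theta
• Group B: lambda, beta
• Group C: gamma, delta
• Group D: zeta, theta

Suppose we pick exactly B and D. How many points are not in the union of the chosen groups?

3

Union of B, D = {lambda, zeta, beta, theta}.
Not covered: gamma, mu, delta — 3 points.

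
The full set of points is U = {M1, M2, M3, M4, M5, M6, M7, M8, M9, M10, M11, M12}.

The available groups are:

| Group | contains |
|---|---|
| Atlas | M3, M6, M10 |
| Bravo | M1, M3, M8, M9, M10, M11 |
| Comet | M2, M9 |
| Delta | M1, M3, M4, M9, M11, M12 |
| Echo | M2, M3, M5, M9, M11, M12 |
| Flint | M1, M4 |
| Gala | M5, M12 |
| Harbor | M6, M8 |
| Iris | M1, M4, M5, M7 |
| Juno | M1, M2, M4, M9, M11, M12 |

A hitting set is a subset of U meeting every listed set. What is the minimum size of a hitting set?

H = {M1, M2, M6, M12} meets every group (each contains at least one member of H), and |H| = 4.
The groups Comet, Flint, Gala, Harbor are pairwise disjoint, so any hitting set needs a separate point for each — at least 4. Hence 4 is optimal.

4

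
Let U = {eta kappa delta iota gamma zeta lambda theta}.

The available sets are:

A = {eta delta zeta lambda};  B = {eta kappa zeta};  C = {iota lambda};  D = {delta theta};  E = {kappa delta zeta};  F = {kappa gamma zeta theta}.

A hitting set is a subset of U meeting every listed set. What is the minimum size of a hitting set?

H = {zeta, lambda, theta} meets every set (each contains at least one member of H), and |H| = 3.
The sets B, C, D are pairwise disjoint, so any hitting set needs a separate point for each — at least 3. Hence 3 is optimal.

3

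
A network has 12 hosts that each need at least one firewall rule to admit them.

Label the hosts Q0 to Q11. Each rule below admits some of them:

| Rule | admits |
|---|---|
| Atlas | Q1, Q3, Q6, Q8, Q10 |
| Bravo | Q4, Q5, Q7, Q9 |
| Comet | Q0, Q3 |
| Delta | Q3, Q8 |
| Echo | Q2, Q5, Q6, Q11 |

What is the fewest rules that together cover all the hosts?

Take {Atlas, Bravo, Comet, Echo}. Their union is {Q0, Q1, Q2, Q3, Q4, Q5, Q6, Q7, Q8, Q9, Q10, Q11}, which is all 12 hosts.
Only Comet contains Q0, so Comet is forced; the remaining 10 hosts need at least 3 more rules (each remaining rule adds at most 4) — so at least 4 rules are needed, and 4 is optimal.

4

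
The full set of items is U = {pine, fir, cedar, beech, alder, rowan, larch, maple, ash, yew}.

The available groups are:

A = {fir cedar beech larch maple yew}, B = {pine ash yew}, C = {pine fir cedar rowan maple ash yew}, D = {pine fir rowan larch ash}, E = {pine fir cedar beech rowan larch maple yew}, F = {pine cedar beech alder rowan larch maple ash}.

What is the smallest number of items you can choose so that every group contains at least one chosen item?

2

The 2 items {pine, fir} hit every group.
No single item lies in every group, so at least 2 are needed and 2 is optimal.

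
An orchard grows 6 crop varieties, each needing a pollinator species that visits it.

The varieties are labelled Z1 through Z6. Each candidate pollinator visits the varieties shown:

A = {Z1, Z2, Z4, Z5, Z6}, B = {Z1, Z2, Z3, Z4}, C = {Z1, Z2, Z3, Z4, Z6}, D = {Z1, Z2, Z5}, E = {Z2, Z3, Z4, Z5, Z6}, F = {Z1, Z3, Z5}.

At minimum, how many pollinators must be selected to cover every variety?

2

Take {C, F}. Their union is {Z1, Z2, Z3, Z4, Z5, Z6}, which is all 6 varieties.
No single pollinator has all 6 varieties (the largest, A, has 5), so 2 is optimal.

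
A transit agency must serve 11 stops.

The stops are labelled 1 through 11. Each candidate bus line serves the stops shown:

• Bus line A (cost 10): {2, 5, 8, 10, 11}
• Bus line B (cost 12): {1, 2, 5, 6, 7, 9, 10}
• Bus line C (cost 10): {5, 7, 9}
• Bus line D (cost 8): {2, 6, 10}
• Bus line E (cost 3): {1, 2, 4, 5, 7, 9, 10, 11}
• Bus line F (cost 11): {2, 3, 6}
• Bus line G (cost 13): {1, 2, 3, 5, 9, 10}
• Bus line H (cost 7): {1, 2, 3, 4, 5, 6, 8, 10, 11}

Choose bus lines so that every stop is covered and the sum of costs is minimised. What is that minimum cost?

E, H together cover every stop (E ∪ H = {1, 2, 3, 4, 5, 6, 7, 8, 9, 10, 11}); total cost 3 + 7 = 10.
No covering selection has total cost below 10.

10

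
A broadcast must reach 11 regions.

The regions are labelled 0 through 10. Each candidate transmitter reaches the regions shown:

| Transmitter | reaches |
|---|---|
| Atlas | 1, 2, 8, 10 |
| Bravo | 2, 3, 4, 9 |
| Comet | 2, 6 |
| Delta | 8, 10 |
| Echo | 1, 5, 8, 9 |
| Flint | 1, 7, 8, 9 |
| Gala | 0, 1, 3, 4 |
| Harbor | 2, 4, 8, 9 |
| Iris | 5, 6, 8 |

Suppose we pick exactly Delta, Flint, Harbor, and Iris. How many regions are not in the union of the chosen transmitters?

2

Union of Delta, Flint, Harbor, Iris = {1, 2, 4, 5, 6, 7, 8, 9, 10}.
Not covered: 0, 3 — 2 regions.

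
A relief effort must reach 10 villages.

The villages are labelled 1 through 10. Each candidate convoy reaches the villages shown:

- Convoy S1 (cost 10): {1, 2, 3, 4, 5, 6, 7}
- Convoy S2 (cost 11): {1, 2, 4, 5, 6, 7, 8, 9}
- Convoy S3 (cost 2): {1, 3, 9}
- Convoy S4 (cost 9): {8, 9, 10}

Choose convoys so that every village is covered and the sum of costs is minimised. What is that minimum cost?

S1, S4 together cover every village (S1 ∪ S4 = {1, 2, 3, 4, 5, 6, 7, 8, 9, 10}); total cost 10 + 9 = 19.
The greedy pick S3, S2, S4 costs 22; no covering selection beats 19.

19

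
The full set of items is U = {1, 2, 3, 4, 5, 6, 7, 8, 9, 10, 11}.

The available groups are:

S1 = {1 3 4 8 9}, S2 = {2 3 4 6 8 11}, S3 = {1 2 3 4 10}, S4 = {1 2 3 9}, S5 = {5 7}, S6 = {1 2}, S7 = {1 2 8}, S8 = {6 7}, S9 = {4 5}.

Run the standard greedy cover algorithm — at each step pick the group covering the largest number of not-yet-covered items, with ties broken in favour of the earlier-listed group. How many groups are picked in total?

Greedy: pick S2 (covers 6 new) → pick S1 (covers 2 new) → pick S5 (covers 2 new) → pick S3 (covers 1 new). Total picks: 4.

4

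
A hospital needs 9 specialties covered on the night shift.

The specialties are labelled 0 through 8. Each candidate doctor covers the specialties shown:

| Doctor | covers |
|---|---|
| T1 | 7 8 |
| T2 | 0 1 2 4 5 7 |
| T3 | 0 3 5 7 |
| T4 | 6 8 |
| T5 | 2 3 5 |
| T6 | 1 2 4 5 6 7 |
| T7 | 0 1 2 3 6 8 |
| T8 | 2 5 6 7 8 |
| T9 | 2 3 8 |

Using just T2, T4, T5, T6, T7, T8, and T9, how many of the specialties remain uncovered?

0

Union of T2, T4, T5, T6, T7, T8, T9 = {0, 1, 2, 3, 4, 5, 6, 7, 8} — that's every specialty, so 0 are uncovered.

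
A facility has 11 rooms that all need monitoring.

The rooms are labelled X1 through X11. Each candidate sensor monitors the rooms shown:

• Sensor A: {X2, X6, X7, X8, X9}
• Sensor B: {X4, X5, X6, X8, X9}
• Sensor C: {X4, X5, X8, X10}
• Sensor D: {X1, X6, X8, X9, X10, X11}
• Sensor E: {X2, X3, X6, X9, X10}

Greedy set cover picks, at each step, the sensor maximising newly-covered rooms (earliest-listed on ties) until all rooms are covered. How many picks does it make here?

Greedy: pick D (covers 6 new) → pick A (covers 2 new) → pick B (covers 2 new) → pick E (covers 1 new). Total picks: 4.

4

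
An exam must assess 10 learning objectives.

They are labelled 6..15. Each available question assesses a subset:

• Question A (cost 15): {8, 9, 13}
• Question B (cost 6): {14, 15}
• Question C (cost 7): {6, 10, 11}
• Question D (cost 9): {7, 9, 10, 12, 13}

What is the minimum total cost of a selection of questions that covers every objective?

37

A, B, C, D together cover every objective (A ∪ B ∪ C ∪ D = {6, 7, 8, 9, 10, 11, 12, 13, 14, 15}); total cost 15 + 6 + 7 + 9 = 37.
No covering selection has total cost below 37.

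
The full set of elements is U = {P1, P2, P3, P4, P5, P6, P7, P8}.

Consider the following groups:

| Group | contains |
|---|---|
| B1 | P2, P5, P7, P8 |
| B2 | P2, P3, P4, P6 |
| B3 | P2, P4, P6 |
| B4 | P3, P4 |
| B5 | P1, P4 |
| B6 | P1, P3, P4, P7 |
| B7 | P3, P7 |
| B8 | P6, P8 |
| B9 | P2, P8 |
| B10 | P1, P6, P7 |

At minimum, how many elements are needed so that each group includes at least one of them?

3

The 3 elements {P4, P7, P8} hit every group.
The groups B5, B7, B9 are pairwise disjoint, so any hitting set needs a separate element for each — at least 3. Hence 3 is optimal.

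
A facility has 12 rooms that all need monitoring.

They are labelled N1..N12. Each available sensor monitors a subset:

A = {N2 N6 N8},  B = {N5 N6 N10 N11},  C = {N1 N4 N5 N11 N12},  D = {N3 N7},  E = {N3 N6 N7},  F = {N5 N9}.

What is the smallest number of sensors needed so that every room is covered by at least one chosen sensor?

A and B and C and E and F together: A ∪ B ∪ C ∪ E ∪ F = {N1, N2, N3, N4, N5, N6, N7, N8, N9, N10, N11, N12} — every room is covered.
No 4 of the 6 sensors cover everything (all 15 combinations miss at least one room), so 5 is optimal.

5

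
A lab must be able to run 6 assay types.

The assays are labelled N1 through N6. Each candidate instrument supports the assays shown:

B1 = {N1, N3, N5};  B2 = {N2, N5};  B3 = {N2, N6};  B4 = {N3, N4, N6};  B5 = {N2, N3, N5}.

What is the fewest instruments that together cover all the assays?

3

Take {B1, B2, B4}. Their union is {N1, N2, N3, N4, N5, N6}, which is all 6 assays.
Only B1 contains N1, so B1 is forced; the remaining 3 assays need at least 2 more instruments (each remaining instrument adds at most 2) — so at least 3 instruments are needed, and 3 is optimal.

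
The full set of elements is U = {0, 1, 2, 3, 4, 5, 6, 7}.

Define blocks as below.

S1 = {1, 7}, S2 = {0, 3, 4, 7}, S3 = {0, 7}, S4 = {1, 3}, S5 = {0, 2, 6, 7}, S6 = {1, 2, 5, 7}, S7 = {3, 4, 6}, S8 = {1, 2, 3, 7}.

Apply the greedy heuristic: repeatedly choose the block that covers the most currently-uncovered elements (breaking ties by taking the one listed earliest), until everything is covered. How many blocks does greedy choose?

Greedy: pick S2 (covers 4 new) → pick S6 (covers 3 new) → pick S5 (covers 1 new). Total picks: 3.

3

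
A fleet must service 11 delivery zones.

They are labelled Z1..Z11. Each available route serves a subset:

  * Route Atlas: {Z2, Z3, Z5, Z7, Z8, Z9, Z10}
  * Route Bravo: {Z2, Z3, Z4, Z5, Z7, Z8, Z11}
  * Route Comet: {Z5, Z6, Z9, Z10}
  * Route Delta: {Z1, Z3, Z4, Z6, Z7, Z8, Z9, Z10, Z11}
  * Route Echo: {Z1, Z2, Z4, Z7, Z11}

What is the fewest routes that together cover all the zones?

2

Atlas and Delta together: Atlas ∪ Delta = {Z1, Z2, Z3, Z4, Z5, Z6, Z7, Z8, Z9, Z10, Z11} — every zone is covered.
No single route has all 11 zones (the largest, Delta, has 9), so 2 is optimal.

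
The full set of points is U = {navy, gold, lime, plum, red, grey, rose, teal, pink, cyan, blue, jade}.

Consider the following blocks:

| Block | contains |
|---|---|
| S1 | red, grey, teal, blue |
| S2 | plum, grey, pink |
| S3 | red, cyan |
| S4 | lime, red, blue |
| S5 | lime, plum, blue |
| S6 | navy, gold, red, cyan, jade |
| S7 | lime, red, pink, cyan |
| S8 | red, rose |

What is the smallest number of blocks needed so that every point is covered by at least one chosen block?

5

S1 and S5 and S6 and S7 and S8 together: S1 ∪ S5 ∪ S6 ∪ S7 ∪ S8 = {navy, gold, lime, plum, red, grey, rose, teal, pink, cyan, blue, jade} — every point is covered.
No 4 of the 8 blocks cover everything (all 70 combinations miss at least one point), so 5 is optimal.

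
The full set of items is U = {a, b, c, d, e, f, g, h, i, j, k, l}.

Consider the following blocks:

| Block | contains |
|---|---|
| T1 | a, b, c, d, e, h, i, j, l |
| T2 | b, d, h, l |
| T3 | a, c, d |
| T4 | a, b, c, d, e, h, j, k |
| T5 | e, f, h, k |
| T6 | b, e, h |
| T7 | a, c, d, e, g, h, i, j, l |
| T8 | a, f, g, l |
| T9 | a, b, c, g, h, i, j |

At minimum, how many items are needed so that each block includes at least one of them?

The 2 items {a, h} hit every block.
The blocks T6, T8 are pairwise disjoint, so any hitting set needs a separate item for each — at least 2. Hence 2 is optimal.

2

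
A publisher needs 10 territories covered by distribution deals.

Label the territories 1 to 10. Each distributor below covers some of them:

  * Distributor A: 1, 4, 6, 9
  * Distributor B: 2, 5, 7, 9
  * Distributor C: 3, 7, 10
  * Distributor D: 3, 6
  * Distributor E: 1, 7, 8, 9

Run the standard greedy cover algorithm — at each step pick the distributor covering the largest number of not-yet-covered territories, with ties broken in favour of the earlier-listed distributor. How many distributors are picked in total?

Greedy: pick A (covers 4 new) → pick B (covers 3 new) → pick C (covers 2 new) → pick E (covers 1 new). Total picks: 4.

4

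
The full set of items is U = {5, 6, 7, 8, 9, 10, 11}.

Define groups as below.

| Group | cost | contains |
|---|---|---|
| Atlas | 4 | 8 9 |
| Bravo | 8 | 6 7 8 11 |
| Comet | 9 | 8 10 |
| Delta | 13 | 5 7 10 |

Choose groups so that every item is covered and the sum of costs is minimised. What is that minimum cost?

25

Atlas, Bravo, Delta together cover every item (Atlas ∪ Bravo ∪ Delta = {5, 6, 7, 8, 9, 10, 11}); total cost 4 + 8 + 13 = 25.
No covering selection has total cost below 25.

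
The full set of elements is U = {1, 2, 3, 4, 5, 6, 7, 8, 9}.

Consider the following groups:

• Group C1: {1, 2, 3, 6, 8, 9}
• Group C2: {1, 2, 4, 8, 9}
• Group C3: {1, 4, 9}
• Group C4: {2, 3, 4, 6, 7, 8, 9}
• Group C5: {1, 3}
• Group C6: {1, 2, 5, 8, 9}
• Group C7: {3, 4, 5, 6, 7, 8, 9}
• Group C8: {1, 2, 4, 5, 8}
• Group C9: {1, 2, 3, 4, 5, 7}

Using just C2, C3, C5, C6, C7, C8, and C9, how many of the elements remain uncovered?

0

Union of C2, C3, C5, C6, C7, C8, C9 = {1, 2, 3, 4, 5, 6, 7, 8, 9} — that's every element, so 0 are uncovered.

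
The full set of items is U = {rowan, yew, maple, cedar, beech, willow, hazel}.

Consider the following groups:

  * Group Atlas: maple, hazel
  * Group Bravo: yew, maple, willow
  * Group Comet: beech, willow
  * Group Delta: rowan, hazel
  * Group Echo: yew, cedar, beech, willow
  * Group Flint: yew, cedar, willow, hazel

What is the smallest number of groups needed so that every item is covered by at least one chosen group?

3

Atlas and Delta and Echo together: Atlas ∪ Delta ∪ Echo = {rowan, yew, maple, cedar, beech, willow, hazel} — every item is covered.
Only Delta contains rowan, so Delta is forced; the remaining 5 items need at least 2 more groups (each remaining group adds at most 4) — so at least 3 groups are needed, and 3 is optimal.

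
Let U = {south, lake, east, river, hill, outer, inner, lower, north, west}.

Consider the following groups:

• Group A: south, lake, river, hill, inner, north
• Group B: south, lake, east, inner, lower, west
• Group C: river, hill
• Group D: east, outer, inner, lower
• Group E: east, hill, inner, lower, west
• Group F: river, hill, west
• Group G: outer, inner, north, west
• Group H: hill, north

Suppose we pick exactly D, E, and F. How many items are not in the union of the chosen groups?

3

Union of D, E, F = {east, river, hill, outer, inner, lower, west}.
Not covered: south, lake, north — 3 items.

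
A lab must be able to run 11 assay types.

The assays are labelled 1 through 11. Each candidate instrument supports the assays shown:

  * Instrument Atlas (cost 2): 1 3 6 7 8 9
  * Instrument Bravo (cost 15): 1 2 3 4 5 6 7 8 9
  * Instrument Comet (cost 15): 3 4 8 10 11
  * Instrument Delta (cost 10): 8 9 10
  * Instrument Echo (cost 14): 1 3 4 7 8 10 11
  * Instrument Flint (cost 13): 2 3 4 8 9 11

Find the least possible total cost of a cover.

Bravo, Echo together cover every assay (Bravo ∪ Echo = {1, 2, 3, 4, 5, 6, 7, 8, 9, 10, 11}); total cost 15 + 14 = 29.
The greedy pick Atlas, Flint, Delta, Bravo costs 40; no covering selection beats 29.

29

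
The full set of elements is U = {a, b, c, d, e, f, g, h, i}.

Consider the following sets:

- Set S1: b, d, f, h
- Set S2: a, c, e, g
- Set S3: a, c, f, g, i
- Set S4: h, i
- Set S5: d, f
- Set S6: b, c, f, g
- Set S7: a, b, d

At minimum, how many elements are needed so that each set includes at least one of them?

Take T = {d, g, h}. Each listed set contains at least one of these, so T is a hitting set of size 3.
The sets S2, S4, S5 are pairwise disjoint, so any hitting set needs a separate element for each — at least 3. Hence 3 is optimal.

3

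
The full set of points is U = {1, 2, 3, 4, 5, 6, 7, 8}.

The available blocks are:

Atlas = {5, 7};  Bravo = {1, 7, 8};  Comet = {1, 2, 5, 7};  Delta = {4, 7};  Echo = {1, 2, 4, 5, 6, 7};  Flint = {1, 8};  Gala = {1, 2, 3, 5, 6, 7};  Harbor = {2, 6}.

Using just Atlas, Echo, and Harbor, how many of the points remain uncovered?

2

Union of Atlas, Echo, Harbor = {1, 2, 4, 5, 6, 7}.
Not covered: 3, 8 — 2 points.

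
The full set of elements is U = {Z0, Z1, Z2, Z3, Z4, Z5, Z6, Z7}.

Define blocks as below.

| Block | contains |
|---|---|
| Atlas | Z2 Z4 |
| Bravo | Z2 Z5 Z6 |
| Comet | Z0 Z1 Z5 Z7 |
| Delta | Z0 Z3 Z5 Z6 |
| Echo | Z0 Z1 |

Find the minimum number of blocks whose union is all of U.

3

Atlas, Comet, and Delta cover everything between them: the union {Z0, Z1, Z2, Z3, Z4, Z5, Z6, Z7} is all of U.
Only Delta contains Z3, so Delta is forced; the remaining 4 elements need at least 2 more blocks (each remaining block adds at most 2) — so at least 3 blocks are needed, and 3 is optimal.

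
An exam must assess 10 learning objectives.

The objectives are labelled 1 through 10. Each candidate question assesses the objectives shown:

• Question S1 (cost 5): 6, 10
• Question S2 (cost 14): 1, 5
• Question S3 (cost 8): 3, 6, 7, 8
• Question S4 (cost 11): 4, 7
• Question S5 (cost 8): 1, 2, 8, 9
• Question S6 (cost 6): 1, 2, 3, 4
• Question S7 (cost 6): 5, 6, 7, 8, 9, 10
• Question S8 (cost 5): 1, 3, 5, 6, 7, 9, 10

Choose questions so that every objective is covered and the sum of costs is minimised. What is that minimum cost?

12

S6, S7 together cover every objective (S6 ∪ S7 = {1, 2, 3, 4, 5, 6, 7, 8, 9, 10}); total cost 6 + 6 = 12.
The greedy pick S8, S6, S7 costs 17; no covering selection beats 12.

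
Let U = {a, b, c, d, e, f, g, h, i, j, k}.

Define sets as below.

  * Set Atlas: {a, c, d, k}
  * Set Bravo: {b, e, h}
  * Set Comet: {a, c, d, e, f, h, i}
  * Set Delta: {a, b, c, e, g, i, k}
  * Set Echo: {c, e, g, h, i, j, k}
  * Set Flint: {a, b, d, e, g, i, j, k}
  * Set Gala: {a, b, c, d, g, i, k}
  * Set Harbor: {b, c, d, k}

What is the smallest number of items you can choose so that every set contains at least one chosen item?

2

Take T = {e, k}. Each listed set contains at least one of these, so T is a hitting set of size 2.
The sets Atlas, Bravo are pairwise disjoint, so any hitting set needs a separate item for each — at least 2. Hence 2 is optimal.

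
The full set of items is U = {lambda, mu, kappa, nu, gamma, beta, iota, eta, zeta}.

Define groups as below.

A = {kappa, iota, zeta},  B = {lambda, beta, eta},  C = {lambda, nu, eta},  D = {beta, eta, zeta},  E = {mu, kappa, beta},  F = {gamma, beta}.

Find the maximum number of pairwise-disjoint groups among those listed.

A, C, F are pairwise disjoint (A={kappa,iota,zeta}; C={lambda,nu,eta}; F={gamma,beta}).
Every remaining group overlaps one of these, and no 4 of the listed groups are pairwise disjoint, so 3 is the maximum.

3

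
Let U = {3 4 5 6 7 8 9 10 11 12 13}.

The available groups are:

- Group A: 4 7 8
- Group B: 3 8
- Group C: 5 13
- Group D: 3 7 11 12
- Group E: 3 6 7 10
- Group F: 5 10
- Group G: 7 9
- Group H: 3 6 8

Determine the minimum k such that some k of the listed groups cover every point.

Take {A, C, D, E, G}. Their union is {3, 4, 5, 6, 7, 8, 9, 10, 11, 12, 13}, which is all 11 points.
Only D contains 11, so D is forced; the remaining 7 points need at least 4 more groups (each remaining group adds at most 2) — so at least 5 groups are needed, and 5 is optimal.

5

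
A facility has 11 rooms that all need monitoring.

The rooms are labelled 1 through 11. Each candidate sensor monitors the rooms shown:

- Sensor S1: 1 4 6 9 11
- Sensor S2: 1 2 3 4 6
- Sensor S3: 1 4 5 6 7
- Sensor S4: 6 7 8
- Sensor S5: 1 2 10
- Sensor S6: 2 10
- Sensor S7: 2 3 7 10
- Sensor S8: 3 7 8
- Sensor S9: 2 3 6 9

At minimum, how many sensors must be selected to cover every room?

4

Take {S1, S3, S4, S7}. Their union is {1, 2, 3, 4, 5, 6, 7, 8, 9, 10, 11}, which is all 11 rooms.
No 3 of the 9 sensors cover everything (all 84 combinations miss at least one room), so 4 is optimal.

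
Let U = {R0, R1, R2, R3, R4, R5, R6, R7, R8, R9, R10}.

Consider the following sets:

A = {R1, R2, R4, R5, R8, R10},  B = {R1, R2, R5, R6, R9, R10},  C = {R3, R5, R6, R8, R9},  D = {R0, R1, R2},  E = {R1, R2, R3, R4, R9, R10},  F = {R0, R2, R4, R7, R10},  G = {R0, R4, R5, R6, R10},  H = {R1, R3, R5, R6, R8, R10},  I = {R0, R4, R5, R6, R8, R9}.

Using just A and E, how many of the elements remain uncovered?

3

Union of A, E = {R1, R2, R3, R4, R5, R8, R9, R10}.
Not covered: R0, R6, R7 — 3 elements.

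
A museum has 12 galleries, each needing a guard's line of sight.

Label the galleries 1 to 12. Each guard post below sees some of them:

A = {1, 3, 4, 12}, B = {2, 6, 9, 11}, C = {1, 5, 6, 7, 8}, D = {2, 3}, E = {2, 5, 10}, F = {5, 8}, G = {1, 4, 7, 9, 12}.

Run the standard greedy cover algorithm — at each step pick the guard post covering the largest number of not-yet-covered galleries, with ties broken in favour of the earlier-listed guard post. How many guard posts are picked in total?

Greedy: pick C (covers 5 new) → pick A (covers 3 new) → pick B (covers 3 new) → pick E (covers 1 new). Total picks: 4.

4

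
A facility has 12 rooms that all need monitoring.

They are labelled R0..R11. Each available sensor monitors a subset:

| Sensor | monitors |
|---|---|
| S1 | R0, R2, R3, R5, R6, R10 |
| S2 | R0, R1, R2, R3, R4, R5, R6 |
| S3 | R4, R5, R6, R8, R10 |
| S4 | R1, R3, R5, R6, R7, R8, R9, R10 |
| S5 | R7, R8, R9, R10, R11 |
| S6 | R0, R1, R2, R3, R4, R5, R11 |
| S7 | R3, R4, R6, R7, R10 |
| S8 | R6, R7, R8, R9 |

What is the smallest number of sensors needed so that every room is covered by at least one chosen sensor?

2

Take {S4, S6}. Their union is {R0, R1, R2, R3, R4, R5, R6, R7, R8, R9, R10, R11}, which is all 12 rooms.
No single sensor has all 12 rooms (the largest, S4, has 8), so 2 is optimal.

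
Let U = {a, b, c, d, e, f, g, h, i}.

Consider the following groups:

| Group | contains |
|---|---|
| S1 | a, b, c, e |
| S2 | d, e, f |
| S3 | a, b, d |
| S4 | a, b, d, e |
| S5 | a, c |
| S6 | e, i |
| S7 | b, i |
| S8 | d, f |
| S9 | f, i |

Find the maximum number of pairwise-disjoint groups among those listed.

S2, S5, S7 are pairwise disjoint (S2={d,e,f}; S5={a,c}; S7={b,i}).
Every remaining group overlaps one of these, and no 4 of the listed groups are pairwise disjoint, so 3 is the maximum.

3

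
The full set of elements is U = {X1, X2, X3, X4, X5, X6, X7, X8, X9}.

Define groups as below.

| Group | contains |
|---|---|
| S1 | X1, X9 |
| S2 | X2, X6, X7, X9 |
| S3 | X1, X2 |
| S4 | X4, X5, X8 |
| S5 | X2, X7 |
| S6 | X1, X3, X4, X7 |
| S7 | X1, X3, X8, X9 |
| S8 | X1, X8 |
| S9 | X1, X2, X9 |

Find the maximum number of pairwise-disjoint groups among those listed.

3

S1, S4, S5 are pairwise disjoint (S1={X1,X9}; S4={X4,X5,X8}; S5={X2,X7}).
Every remaining group overlaps one of these, and no 4 of the listed groups are pairwise disjoint, so 3 is the maximum.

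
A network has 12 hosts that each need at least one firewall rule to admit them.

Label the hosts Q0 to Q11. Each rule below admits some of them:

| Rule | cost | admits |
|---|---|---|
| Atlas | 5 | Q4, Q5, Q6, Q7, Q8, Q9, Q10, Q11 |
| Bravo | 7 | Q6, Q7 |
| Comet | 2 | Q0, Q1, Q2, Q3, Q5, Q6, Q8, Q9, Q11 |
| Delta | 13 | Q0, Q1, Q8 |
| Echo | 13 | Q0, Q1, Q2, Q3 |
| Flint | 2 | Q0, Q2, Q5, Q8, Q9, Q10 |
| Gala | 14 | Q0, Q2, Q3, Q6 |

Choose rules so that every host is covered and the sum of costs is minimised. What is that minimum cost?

Atlas, Comet together cover every host (Atlas ∪ Comet = {Q0, Q1, Q2, Q3, Q4, Q5, Q6, Q7, Q8, Q9, Q10, Q11}); total cost 5 + 2 = 7.
No covering selection has total cost below 7.

7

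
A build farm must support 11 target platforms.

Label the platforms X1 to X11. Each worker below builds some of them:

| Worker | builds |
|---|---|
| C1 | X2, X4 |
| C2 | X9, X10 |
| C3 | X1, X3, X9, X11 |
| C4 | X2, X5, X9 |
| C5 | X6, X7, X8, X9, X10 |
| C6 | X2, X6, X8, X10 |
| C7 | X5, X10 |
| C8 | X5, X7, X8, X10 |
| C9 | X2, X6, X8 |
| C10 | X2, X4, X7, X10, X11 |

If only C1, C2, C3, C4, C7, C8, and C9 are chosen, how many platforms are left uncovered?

Union of C1, C2, C3, C4, C7, C8, C9 = {X1, X2, X3, X4, X5, X6, X7, X8, X9, X10, X11} — that's every platform, so 0 are uncovered.

0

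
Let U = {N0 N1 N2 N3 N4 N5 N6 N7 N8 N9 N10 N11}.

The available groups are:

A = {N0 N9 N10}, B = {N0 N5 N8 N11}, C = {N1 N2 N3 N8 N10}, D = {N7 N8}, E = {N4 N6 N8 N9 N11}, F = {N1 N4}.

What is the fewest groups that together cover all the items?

4

B, C, D, and E cover everything between them: the union {N0, N1, N2, N3, N4, N5, N6, N7, N8, N9, N10, N11} is all of U.
Only D contains N7, so D is forced; the remaining 10 items need at least 3 more groups (each remaining group adds at most 4) — so at least 4 groups are needed, and 4 is optimal.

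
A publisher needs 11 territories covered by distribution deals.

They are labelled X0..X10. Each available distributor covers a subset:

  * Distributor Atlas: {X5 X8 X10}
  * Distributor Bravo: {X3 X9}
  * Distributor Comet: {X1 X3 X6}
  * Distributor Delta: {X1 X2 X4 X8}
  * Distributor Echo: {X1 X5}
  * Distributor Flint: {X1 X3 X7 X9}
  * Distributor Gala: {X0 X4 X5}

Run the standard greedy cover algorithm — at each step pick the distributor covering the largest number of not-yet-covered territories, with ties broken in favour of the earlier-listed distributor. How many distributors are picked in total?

Greedy: pick Delta (covers 4 new) → pick Flint (covers 3 new) → pick Atlas (covers 2 new) → pick Comet (covers 1 new) → pick Gala (covers 1 new). Total picks: 5.

5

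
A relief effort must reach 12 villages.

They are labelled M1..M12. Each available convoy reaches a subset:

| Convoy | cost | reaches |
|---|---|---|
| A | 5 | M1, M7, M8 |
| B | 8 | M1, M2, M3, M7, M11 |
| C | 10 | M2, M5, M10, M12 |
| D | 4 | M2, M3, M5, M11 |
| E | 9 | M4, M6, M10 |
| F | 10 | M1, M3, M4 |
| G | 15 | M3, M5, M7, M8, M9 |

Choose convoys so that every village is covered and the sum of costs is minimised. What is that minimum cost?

42

B, C, E, G together cover every village (B ∪ C ∪ E ∪ G = {M1, M2, M3, M4, M5, M6, M7, M8, M9, M10, M11, M12}); total cost 8 + 10 + 9 + 15 = 42.
The greedy pick D, A, E, C, G costs 43; no covering selection beats 42.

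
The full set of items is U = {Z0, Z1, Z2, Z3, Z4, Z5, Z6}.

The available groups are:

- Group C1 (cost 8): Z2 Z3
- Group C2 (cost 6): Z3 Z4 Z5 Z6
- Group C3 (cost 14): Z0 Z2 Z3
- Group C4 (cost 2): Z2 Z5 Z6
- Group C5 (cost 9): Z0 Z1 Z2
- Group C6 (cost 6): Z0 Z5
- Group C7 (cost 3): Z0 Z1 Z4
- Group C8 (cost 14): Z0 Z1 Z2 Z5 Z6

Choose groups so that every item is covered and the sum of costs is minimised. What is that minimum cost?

11

C2, C4, C7 together cover every item (C2 ∪ C4 ∪ C7 = {Z0, Z1, Z2, Z3, Z4, Z5, Z6}); total cost 6 + 2 + 3 = 11.
No covering selection has total cost below 11.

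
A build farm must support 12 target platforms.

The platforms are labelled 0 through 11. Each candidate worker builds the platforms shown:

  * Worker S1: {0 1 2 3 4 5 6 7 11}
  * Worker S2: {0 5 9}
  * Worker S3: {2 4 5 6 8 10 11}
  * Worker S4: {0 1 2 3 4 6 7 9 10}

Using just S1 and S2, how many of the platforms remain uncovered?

2

Union of S1, S2 = {0, 1, 2, 3, 4, 5, 6, 7, 9, 11}.
Not covered: 8, 10 — 2 platforms.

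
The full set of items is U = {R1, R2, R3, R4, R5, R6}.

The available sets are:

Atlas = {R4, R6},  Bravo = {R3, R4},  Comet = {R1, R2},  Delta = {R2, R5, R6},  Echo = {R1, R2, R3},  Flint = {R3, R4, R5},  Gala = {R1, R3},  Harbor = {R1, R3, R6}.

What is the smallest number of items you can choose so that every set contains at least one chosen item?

3

The 3 items {R2, R3, R4} hit every set.
No choice of 2 items meets every set, so 3 is the minimum.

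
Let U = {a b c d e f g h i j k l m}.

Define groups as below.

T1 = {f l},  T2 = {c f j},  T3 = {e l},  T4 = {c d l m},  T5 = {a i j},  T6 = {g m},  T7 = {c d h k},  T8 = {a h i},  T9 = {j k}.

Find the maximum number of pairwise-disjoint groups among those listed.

T3, T5, T6, T7 are pairwise disjoint (T3={e,l}; T5={a,i,j}; T6={g,m}; T7={c,d,h,k}).
Every remaining group overlaps one of these, and no 5 of the listed groups are pairwise disjoint, so 4 is the maximum.

4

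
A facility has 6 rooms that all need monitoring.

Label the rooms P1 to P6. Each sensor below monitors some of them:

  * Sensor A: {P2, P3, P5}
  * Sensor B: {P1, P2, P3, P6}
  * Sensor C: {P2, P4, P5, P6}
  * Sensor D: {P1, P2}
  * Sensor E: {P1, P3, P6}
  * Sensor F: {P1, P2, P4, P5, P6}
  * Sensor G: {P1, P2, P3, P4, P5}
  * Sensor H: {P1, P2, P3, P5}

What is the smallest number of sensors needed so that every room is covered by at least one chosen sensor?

F and G together: F ∪ G = {P1, P2, P3, P4, P5, P6} — every room is covered.
No single sensor has all 6 rooms (the largest, F, has 5), so 2 is optimal.

2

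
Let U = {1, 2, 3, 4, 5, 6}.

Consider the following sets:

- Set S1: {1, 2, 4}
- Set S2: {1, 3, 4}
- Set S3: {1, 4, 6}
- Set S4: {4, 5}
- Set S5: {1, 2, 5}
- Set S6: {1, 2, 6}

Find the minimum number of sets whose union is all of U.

Take {S2, S3, S5}. Their union is {1, 2, 3, 4, 5, 6}, which is all 6 elements.
Only S2 contains 3, so S2 is forced; the remaining 3 elements need at least 2 more sets (each remaining set adds at most 2) — so at least 3 sets are needed, and 3 is optimal.

3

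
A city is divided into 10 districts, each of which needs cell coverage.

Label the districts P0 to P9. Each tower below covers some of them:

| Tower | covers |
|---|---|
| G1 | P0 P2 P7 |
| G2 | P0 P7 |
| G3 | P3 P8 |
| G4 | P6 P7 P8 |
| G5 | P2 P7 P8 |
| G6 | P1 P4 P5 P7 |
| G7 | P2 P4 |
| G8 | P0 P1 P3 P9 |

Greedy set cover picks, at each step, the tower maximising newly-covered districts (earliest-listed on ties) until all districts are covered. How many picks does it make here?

4

Greedy: pick G6 (covers 4 new) → pick G8 (covers 3 new) → pick G4 (covers 2 new) → pick G1 (covers 1 new). Total picks: 4.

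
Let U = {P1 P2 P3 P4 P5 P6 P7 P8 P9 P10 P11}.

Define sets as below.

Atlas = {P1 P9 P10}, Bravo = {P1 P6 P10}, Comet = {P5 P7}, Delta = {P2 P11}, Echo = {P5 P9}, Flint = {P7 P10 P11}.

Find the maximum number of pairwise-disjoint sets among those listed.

Bravo, Comet, Delta are pairwise disjoint (Bravo={P1,P6,P10}; Comet={P5,P7}; Delta={P2,P11}).
Every remaining set overlaps one of these, and no 4 of the listed sets are pairwise disjoint, so 3 is the maximum.

3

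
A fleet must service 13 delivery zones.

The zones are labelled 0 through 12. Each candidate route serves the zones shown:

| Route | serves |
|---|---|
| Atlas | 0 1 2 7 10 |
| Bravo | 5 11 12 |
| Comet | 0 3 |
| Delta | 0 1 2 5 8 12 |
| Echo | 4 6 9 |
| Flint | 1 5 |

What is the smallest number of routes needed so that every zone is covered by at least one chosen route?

5

Take {Atlas, Bravo, Comet, Delta, Echo}. Their union is {0, 1, 2, 3, 4, 5, 6, 7, 8, 9, 10, 11, 12}, which is all 13 zones.
No 4 of the 6 routes cover everything (all 15 combinations miss at least one zone), so 5 is optimal.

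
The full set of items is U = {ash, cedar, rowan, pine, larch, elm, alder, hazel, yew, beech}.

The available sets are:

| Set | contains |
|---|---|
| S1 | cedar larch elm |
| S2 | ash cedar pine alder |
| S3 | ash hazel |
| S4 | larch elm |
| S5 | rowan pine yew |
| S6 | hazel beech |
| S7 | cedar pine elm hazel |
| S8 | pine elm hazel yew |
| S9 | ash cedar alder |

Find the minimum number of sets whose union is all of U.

S2, S4, S5, and S6 cover everything between them: the union {ash, cedar, rowan, pine, larch, elm, alder, hazel, yew, beech} is all of U.
Only S5 contains rowan, so S5 is forced; the remaining 7 items need at least 3 more sets (each remaining set adds at most 3) — so at least 4 sets are needed, and 4 is optimal.

4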